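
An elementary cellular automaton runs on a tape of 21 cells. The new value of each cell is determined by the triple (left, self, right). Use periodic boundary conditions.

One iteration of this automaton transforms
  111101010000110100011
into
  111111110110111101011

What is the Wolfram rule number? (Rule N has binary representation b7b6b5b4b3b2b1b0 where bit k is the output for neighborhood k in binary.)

position 0: 111 → 1  (bit 7 = 1)
position 3: 110 → 1  (bit 6 = 1)
position 4: 101 → 1  (bit 5 = 1)
position 8: 100 → 0  (bit 4 = 0)
position 12: 011 → 1  (bit 3 = 1)
position 5: 010 → 1  (bit 2 = 1)
position 11: 001 → 0  (bit 1 = 0)
position 9: 000 → 1  (bit 0 = 1)
bits b7..b0 = 11101101 = 237

237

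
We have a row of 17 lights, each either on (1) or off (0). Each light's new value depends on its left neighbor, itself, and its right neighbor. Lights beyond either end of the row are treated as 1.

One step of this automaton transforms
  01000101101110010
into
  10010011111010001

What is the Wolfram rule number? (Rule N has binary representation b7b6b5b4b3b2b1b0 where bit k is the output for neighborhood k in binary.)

105

position 11: 111 → 0  (bit 7 = 0)
position 8: 110 → 1  (bit 6 = 1)
position 0: 101 → 1  (bit 5 = 1)
position 2: 100 → 0  (bit 4 = 0)
position 7: 011 → 1  (bit 3 = 1)
position 1: 010 → 0  (bit 2 = 0)
position 4: 001 → 0  (bit 1 = 0)
position 3: 000 → 1  (bit 0 = 1)
bits b7..b0 = 01101001 = 105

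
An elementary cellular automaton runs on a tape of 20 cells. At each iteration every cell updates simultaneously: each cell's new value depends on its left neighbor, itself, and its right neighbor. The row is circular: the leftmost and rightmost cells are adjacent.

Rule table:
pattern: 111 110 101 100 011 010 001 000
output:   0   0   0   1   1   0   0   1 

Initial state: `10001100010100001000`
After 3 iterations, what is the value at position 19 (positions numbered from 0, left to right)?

0

01101011000011100110
01000010111010010101
00111000100001000000
position 19 holds 0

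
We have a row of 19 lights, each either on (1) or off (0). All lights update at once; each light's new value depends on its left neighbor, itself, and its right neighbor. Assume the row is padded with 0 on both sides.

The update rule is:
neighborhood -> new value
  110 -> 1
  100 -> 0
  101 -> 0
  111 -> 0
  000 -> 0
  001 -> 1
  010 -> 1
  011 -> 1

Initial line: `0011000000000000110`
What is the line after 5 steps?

1101000000011101010

0111000000000001110
1101000000000011010
1101000000000111010
1101000000001101010
1101000000011101010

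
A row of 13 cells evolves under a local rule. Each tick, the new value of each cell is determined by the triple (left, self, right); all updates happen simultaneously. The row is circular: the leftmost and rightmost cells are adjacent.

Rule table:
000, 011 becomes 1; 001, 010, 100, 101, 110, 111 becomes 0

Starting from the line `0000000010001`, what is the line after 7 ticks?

tick 1: 0111111000100
tick 2: 0100000010001
tick 3: 0001111000100
tick 4: 1101000010001
tick 5: 0000011000101
tick 6: 0111010010000
tick 7: 0100000000111

0100000000111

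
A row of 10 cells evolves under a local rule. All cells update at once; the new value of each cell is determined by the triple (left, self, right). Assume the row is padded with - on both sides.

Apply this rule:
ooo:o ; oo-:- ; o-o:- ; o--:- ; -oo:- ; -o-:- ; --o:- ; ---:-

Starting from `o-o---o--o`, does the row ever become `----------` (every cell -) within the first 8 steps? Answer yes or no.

step 1: ----------
all cells are - at step 1

yes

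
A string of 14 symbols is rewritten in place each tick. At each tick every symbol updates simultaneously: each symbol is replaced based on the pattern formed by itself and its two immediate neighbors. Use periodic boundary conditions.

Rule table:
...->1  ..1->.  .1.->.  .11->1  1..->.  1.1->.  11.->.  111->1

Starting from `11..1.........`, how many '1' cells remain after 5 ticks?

1.....1111111.
..111.111111..
1.11..11111..1
..1...1111...1
....1.111..1..
count of 1: 5

5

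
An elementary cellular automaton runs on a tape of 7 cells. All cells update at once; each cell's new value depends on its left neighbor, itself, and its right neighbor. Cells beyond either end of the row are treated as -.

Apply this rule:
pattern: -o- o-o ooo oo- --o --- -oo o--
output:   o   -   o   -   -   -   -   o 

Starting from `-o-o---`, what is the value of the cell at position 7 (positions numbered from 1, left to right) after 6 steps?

-

-o-oo--
-o---o-
-oo--oo
---o---
---oo--
-----o-
position 7 holds -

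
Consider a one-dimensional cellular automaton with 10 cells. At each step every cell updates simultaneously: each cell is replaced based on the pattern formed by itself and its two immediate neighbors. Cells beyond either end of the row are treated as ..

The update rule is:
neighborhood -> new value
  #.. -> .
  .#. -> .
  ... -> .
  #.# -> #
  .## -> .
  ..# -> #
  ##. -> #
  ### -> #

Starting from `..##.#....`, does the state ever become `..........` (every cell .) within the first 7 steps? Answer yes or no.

yes

step 1: .#.##.....
step 2: #.#.#.....
step 3: .#.#......
step 4: #.#.......
step 5: .#........
step 6: #.........
step 7: ..........
all cells are . at step 7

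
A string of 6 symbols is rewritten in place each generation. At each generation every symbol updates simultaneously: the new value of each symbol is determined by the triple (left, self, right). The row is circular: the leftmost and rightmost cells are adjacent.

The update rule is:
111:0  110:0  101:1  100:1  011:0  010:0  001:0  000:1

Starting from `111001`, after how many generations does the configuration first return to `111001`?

generation 1: 000100
generation 2: 110011
generation 3: 001000
generation 4: 100111
generation 5: 010000
generation 6: 001111
generation 7: 100000
generation 8: 011110
generation 9: 000001
generation 10: 111100
generation 11: 000010
generation 12: 111001

12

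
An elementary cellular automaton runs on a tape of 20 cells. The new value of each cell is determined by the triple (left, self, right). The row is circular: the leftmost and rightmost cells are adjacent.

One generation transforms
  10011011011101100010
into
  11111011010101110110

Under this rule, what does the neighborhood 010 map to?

1

At position 0 the neighborhood is 010; the next row has 1 there.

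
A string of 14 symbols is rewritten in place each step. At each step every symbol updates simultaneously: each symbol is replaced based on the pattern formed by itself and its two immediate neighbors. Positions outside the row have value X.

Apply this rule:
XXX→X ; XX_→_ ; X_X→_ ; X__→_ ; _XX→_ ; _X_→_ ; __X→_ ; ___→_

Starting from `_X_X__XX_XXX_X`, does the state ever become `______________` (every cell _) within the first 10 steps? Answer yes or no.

yes

__________X___
______________
all cells are _ at step 2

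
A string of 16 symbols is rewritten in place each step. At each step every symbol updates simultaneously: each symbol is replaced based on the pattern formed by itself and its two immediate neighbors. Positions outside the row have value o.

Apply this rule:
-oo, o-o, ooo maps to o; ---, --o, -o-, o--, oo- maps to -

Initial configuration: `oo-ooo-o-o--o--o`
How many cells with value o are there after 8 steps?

2

o-ooo-o-o------o
-ooo-o-o-------o
ooo-o-o--------o
oo-o-o---------o
o-o-o----------o
-o-o-----------o
o-o------------o
-o-------------o
count of o: 2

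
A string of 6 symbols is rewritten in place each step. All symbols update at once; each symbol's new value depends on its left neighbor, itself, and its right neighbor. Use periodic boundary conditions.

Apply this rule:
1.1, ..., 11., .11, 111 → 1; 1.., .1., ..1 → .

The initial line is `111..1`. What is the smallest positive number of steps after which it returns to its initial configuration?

1

step 1: 111..1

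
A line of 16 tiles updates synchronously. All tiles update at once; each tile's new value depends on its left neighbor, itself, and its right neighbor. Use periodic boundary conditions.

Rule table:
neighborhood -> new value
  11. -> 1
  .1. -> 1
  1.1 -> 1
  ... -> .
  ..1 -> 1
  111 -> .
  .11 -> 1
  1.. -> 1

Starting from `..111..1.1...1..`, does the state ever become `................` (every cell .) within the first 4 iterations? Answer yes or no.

iteration 1: .11.1111111.111.
iteration 2: 11111.....111.11
iteration 3: ....11...11.111.
iteration 4: ...1111.11111.11
iteration 4 is ...1111.11111.11, still not uniform .

no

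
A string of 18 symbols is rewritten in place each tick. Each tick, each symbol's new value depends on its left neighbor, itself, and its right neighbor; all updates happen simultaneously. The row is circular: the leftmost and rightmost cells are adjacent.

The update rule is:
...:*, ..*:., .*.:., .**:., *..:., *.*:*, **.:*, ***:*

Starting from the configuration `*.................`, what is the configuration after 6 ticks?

**..*..***********

..***************.
*..**************.
....**************
.**..*************
*.*...************
**..*..***********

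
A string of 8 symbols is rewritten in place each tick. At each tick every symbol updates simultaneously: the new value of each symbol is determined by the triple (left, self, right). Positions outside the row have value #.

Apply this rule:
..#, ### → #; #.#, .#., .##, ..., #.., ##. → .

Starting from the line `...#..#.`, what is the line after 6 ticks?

...#..#.

..#..#..
.#..#..#
...#..#.  (repeats tick 0; period 3)
tick 6: ...#..#.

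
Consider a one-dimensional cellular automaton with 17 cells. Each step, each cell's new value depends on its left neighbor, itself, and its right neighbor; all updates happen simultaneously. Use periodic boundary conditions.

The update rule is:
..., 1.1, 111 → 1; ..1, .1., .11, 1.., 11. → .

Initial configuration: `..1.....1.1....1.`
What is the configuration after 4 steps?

..1111..11111..1.

1...111..1..11...
..1..1.........1.
1......1111111...
..1111..11111..1.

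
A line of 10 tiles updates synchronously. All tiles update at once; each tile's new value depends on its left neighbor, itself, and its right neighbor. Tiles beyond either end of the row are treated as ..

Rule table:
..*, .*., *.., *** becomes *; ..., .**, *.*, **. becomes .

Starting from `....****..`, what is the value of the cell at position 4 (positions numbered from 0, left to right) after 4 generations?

*

...*.**.*.
..**....**
.*..*..*..
*********.
position 4 holds *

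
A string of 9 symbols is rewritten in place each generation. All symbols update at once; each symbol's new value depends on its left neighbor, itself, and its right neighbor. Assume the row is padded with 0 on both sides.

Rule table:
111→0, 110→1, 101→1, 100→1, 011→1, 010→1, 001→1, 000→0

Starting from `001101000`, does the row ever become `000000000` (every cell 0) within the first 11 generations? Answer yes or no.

no

011111100
110000110
111001111
101111001
111001111  (repeats generation 3; period 2)
generation 11: 111001111
generation 11 is 111001111, still not uniform 0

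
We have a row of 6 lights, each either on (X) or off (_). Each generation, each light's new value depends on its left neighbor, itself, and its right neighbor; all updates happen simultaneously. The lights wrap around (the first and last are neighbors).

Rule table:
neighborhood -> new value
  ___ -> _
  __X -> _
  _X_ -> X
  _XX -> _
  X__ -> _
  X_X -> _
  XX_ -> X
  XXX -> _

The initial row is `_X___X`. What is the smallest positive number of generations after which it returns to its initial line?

generation 1: _X___X

1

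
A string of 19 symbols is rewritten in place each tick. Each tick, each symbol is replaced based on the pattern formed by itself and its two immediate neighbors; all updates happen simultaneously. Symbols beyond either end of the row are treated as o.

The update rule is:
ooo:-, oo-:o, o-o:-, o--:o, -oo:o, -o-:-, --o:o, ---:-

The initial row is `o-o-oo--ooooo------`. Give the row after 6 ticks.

o--o-----oo-o-o-ooo

o---ooooo---oo----o
oo-oo---oo-oooo--oo
-o-ooo-ooo-o--oooo-
---o-o-o-o--ooo--o-
o-o-------ooo-ooo--
o--o-----oo-o-o-ooo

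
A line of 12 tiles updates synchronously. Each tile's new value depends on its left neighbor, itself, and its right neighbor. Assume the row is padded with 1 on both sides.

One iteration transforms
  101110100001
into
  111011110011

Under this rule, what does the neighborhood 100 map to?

1

At position 7 the neighborhood is 100; the next row has 1 there.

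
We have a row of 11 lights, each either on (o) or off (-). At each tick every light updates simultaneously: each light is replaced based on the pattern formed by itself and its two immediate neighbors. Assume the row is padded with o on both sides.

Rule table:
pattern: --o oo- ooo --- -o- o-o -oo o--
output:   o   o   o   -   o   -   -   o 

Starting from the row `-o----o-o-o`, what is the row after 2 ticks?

-oo--oo-o--
--ooo-o-ooo

--ooo-o-ooo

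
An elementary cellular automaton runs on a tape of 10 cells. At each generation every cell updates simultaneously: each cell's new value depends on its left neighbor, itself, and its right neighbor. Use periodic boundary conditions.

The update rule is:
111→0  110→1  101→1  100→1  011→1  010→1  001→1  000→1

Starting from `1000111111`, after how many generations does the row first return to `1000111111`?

2

generation 1: 1111100000
generation 2: 1000111111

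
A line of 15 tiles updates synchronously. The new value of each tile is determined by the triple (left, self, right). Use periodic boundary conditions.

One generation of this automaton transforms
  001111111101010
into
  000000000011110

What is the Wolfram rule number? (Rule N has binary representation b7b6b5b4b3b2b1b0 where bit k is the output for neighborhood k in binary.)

36

position 3: 111 → 0  (bit 7 = 0)
position 9: 110 → 0  (bit 6 = 0)
position 10: 101 → 1  (bit 5 = 1)
position 14: 100 → 0  (bit 4 = 0)
position 2: 011 → 0  (bit 3 = 0)
position 11: 010 → 1  (bit 2 = 1)
position 1: 001 → 0  (bit 1 = 0)
position 0: 000 → 0  (bit 0 = 0)
bits b7..b0 = 00100100 = 36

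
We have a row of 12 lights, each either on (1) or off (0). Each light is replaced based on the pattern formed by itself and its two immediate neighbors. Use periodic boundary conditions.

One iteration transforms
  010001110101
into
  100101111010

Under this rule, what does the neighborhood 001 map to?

At position 4 the neighborhood is 001; the next row has 0 there.

0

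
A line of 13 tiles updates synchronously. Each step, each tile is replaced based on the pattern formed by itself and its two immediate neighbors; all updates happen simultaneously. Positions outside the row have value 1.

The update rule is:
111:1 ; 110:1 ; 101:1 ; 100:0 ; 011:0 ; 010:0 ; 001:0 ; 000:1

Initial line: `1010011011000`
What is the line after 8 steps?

1111110110100

1100001101010
1101100110101
1110100011010
1111001001101
1111000000110
1111011110011
1111101110001
1111110110100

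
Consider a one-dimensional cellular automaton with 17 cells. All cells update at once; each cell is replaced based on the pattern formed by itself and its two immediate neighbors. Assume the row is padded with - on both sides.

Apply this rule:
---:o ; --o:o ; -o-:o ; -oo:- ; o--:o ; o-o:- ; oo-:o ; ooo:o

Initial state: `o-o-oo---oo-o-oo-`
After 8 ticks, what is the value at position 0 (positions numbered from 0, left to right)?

tick 1: o-o--oooo-o-o--oo
tick 2: o-ooo-ooo-o-ooo-o
tick 3: o--oo--oo-o--oo-o
tick 4: ooo-ooo-o-ooo-o-o
tick 5: -oo--oo-o--oo-o-o
tick 6: o-ooo-o-ooo-o-o-o
tick 7: o--oo-o--oo-o-o-o
tick 8: ooo-o-ooo-o-o-o-o
position 0 holds o

o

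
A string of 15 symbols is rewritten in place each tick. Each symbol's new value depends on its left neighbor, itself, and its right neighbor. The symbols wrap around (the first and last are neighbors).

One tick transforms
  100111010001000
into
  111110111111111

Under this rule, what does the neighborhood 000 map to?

At position 9 the neighborhood is 000; the next row has 1 there.

1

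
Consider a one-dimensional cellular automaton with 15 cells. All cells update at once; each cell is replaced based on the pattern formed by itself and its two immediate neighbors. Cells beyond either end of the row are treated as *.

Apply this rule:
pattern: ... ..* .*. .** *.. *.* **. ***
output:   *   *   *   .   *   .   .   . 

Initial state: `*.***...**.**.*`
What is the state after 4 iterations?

iteration 1: .....***.......
iteration 2: *****...*******
iteration 3: .....***.......  (repeats iteration 1; period 2)
iteration 4: *****...*******

*****...*******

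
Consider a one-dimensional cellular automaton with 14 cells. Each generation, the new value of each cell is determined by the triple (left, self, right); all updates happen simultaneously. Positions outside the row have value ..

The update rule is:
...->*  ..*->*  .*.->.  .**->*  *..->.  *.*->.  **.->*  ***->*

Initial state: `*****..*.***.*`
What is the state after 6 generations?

*****.*..***..
*****...****.*
*****.******..
*****.******.*
*****.******..  (repeats generation 3; period 2)
generation 6: *****.******.*

*****.******.*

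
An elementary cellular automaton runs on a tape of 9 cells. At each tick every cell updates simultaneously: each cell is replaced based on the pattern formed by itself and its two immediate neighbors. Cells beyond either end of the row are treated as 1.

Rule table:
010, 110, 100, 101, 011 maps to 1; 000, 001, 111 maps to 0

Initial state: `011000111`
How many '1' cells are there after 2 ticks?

tick 1: 111100100
tick 2: 000110110
count of 1: 4

4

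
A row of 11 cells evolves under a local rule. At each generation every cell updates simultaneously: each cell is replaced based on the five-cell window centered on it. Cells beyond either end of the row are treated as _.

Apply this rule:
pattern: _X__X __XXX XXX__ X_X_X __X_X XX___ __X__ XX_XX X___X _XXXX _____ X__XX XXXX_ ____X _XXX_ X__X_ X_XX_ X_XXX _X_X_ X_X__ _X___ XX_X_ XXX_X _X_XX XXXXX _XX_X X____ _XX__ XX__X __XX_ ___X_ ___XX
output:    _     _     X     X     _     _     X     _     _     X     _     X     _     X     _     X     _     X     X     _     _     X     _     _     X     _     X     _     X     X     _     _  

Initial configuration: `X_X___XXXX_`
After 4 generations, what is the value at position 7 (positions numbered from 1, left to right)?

_X_____X_X_
_X_X_X__X__
__XXX__XX_X
X___XXXX_X_
position 7 holds X

X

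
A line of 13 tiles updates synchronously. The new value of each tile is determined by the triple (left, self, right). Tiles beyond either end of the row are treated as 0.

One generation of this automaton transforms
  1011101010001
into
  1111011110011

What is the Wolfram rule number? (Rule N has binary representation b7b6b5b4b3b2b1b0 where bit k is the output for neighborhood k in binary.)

174

position 3: 111 → 1  (bit 7 = 1)
position 4: 110 → 0  (bit 6 = 0)
position 1: 101 → 1  (bit 5 = 1)
position 9: 100 → 0  (bit 4 = 0)
position 2: 011 → 1  (bit 3 = 1)
position 0: 010 → 1  (bit 2 = 1)
position 11: 001 → 1  (bit 1 = 1)
position 10: 000 → 0  (bit 0 = 0)
bits b7..b0 = 10101110 = 174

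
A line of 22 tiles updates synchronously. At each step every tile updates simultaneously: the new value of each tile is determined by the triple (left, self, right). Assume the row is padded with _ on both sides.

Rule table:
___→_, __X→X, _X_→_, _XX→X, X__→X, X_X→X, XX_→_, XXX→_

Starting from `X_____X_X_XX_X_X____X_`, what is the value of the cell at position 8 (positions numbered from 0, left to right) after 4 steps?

_X___X_X_XX_X_X_X__X_X
X_X_X_X_XX_X_X_X_XX_X_
_X_X_X_XX_X_X_X_XX_X_X
X_X_X_XX_X_X_X_XX_X_X_
position 8 holds _

_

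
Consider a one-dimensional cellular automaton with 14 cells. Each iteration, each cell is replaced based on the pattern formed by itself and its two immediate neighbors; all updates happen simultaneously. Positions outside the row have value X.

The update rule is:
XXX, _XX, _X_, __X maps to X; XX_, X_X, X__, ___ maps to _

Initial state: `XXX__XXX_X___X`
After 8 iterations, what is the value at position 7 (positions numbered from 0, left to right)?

X

XX__XXX__X__XX
X__XXX__XX_XXX
__XXX__XX__XXX
_XXX__XX__XXXX
_XX__XX__XXXXX
_X__XX__XXXXXX
_X_XX__XXXXXXX
_X_X__XXXXXXXX
position 7 holds X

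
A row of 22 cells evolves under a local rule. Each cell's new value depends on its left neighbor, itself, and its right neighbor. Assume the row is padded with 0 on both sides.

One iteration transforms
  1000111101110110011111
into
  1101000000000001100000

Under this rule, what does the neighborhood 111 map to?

At position 5 the neighborhood is 111; the next row has 0 there.

0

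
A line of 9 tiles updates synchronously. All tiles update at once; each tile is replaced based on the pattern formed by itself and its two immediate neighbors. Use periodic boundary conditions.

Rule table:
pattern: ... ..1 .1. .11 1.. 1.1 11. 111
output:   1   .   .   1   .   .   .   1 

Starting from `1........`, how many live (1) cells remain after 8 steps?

step 1: ..111111.
step 2: 1.11111..
step 3: ..1111...
step 4: 1.111..11
step 5: ..11...11
step 6: ..1..1.1.
step 7: 1........  (repeats step 0; period 7)
step 8: ..111111.
count of 1: 6

6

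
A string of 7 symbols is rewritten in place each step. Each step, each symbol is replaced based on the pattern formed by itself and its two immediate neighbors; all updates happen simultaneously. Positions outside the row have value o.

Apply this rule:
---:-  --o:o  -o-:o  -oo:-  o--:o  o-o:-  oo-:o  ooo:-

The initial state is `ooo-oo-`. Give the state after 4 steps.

o---oo-

--o--o-
oooooo-
-----o-
o---oo-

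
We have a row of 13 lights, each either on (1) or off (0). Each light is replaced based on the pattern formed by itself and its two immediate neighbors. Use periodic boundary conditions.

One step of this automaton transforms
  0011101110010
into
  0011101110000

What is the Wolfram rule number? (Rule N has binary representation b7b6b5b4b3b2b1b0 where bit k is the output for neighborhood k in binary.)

200

position 3: 111 → 1  (bit 7 = 1)
position 4: 110 → 1  (bit 6 = 1)
position 5: 101 → 0  (bit 5 = 0)
position 9: 100 → 0  (bit 4 = 0)
position 2: 011 → 1  (bit 3 = 1)
position 11: 010 → 0  (bit 2 = 0)
position 1: 001 → 0  (bit 1 = 0)
position 0: 000 → 0  (bit 0 = 0)
bits b7..b0 = 11001000 = 200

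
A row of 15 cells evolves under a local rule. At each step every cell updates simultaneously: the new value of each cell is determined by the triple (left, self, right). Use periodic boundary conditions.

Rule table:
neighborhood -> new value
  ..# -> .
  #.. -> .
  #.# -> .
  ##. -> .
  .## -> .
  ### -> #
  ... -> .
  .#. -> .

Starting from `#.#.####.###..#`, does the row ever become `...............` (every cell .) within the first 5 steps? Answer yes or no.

step 1: .....##...#....
step 2: ...............
all cells are . at step 2

yes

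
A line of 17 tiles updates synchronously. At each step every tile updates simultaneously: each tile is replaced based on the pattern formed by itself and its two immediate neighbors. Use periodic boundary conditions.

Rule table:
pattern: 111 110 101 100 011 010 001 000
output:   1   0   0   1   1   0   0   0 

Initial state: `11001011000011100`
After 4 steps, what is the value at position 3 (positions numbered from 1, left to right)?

10100010100011010
00010000010010000
00001000001001000
00000100000100100
position 3 holds 0

0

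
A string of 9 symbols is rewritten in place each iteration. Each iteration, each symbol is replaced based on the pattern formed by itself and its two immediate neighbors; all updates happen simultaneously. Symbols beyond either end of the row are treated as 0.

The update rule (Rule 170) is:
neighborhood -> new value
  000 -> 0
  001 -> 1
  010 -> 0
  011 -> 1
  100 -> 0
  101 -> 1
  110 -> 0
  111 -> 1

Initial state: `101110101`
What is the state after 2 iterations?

iteration 1: 011101010
iteration 2: 111010100

111010100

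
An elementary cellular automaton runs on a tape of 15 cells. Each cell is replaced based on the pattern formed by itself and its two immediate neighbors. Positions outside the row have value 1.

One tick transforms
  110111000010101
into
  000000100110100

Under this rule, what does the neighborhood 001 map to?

At position 9 the neighborhood is 001; the next row has 1 there.

1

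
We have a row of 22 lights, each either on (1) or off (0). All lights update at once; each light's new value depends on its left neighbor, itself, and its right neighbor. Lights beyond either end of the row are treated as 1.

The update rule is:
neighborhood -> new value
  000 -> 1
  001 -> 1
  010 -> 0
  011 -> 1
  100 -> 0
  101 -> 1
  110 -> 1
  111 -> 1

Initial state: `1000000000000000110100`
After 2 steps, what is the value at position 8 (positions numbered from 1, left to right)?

1

1011111111111111111001
1111111111111111111011
position 8 holds 1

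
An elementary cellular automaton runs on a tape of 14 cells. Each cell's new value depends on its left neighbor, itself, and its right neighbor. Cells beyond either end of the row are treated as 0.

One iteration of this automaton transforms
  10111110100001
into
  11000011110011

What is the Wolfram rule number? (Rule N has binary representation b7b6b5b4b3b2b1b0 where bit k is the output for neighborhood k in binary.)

position 3: 111 → 0  (bit 7 = 0)
position 6: 110 → 1  (bit 6 = 1)
position 1: 101 → 1  (bit 5 = 1)
position 9: 100 → 1  (bit 4 = 1)
position 2: 011 → 0  (bit 3 = 0)
position 0: 010 → 1  (bit 2 = 1)
position 12: 001 → 1  (bit 1 = 1)
position 10: 000 → 0  (bit 0 = 0)
bits b7..b0 = 01110110 = 118

118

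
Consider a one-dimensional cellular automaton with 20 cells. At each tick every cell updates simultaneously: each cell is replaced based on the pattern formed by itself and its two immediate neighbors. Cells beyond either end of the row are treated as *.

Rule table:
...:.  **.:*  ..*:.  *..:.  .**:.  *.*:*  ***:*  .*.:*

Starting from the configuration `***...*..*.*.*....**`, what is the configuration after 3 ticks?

***...*....***......

***...*..*****.....*
***...*...****......
***...*....***......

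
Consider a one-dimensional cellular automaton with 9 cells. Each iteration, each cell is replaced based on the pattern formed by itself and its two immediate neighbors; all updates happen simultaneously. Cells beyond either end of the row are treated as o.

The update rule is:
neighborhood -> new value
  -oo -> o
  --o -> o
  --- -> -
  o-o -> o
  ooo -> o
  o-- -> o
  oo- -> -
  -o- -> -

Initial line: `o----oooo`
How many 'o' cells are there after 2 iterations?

-o--ooooo
o-ooooooo
count of o: 8

8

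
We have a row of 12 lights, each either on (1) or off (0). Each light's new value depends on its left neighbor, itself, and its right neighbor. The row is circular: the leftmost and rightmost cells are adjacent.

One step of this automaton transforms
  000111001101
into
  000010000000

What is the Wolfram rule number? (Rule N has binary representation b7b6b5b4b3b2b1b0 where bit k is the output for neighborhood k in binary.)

128

position 4: 111 → 1  (bit 7 = 1)
position 5: 110 → 0  (bit 6 = 0)
position 10: 101 → 0  (bit 5 = 0)
position 0: 100 → 0  (bit 4 = 0)
position 3: 011 → 0  (bit 3 = 0)
position 11: 010 → 0  (bit 2 = 0)
position 2: 001 → 0  (bit 1 = 0)
position 1: 000 → 0  (bit 0 = 0)
bits b7..b0 = 10000000 = 128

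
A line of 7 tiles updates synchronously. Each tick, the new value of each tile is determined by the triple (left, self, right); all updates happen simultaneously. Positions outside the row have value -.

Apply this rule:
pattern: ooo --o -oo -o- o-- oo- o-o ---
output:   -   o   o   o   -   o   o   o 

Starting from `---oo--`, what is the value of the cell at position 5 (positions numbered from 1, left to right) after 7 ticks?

o

tick 1: ooooo-o
tick 2: o---ooo
tick 3: o-ooo-o
tick 4: ooo-ooo
tick 5: o-ooo-o  (repeats tick 3; period 2)
tick 7: o-ooo-o
position 5 holds o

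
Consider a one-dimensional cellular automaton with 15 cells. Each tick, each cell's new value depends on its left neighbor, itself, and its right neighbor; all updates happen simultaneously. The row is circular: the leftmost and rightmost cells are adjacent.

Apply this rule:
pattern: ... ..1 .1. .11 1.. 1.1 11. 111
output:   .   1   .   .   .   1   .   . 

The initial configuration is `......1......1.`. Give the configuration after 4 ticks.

.....1......1..
....1......1...
...1......1....
..1......1.....

..1......1.....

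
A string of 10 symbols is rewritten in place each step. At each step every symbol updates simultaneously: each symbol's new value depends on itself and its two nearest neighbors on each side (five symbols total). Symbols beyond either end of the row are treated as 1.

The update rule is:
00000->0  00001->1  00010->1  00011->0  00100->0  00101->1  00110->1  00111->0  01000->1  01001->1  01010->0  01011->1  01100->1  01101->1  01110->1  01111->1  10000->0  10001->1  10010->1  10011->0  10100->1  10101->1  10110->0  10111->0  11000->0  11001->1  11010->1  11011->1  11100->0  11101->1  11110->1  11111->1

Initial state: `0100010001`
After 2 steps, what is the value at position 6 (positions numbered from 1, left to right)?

1

1111101100
1111110110
position 6 holds 1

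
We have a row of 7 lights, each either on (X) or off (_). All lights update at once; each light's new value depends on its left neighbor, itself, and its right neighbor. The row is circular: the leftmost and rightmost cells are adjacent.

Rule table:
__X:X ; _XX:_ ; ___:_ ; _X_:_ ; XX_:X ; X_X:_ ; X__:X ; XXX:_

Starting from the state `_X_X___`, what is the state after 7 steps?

X___X__
_X_X_XX
______X
X____X_
_X__X__
X_XX_X_
___X___

___X___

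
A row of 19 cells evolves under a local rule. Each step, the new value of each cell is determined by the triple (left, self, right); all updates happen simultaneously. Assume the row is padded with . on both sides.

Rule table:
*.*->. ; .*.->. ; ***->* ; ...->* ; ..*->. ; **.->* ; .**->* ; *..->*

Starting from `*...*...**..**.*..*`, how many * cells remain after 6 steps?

14

step 1: .**..**.***.**..*..
step 2: .***.**.***.***..**
step 3: .***.**.***.****.**
step 4: .***.**.***.****.**  (fixed point — unchanged through step 6)
count of *: 14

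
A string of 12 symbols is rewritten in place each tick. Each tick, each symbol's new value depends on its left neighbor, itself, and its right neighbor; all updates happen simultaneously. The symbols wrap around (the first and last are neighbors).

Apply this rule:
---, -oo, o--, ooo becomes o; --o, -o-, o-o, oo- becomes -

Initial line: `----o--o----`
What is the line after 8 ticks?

oooo-oo--oo-

tick 1: ooo--o--oooo
tick 2: oo-o--o-oooo
tick 3: o---o---oooo
tick 4: -oo--oo-oooo
tick 5: -o-o-o--ooo-
tick 6: ------o-oo-o
tick 7: ooooo---o---
tick 8: oooo-oo--oo-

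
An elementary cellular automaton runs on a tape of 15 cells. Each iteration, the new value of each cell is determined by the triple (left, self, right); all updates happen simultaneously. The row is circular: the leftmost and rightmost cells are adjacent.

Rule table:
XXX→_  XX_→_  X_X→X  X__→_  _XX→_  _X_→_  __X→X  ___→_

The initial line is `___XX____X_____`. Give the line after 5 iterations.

____X________X_

__X_____X______
_X_____X_______
X_____X________
_____X________X
____X________X_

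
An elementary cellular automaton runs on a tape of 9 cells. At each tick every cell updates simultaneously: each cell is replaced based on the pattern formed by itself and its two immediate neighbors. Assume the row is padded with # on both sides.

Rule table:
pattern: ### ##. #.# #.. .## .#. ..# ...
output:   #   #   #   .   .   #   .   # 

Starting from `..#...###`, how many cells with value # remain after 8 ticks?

tick 1: ..#.#..##
tick 2: ..###...#
tick 3: ...##.#..
tick 4: .#..###..
tick 5: ##...##..
tick 6: ##.#..#..
tick 7: ####..#..
tick 8: ####..#..
count of #: 5

5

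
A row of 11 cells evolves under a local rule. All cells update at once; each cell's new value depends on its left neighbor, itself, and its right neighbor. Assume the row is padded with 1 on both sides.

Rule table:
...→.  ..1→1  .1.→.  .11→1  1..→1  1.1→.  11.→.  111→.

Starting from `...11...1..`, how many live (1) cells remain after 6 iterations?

5

1.11.1.1.11
..1......1.
11.1....1..
....1..1.11
1..1.11..1.
.11..1.11..
count of 1: 5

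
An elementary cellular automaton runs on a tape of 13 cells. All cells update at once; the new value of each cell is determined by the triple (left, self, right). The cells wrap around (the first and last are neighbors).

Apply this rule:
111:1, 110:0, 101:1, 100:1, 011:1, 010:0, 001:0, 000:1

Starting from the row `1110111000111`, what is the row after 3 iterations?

0111011011111

1101110110111
1011101101111
0111011011111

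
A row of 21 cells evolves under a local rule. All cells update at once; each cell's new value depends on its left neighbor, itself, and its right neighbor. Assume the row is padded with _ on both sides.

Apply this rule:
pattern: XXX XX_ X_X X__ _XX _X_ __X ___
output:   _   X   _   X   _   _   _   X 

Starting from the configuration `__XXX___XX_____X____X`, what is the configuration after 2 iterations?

_XX___XX_____XX___XXX

iteration 1: X___XXX__XXXXX__XXX__
iteration 2: _XX___XX_____XX___XXX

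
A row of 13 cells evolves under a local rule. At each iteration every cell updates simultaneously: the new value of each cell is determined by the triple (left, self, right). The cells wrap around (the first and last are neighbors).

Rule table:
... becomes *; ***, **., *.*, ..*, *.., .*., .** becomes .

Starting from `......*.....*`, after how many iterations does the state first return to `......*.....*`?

iteration 1: .****...***..
iteration 2: ......*.....*

2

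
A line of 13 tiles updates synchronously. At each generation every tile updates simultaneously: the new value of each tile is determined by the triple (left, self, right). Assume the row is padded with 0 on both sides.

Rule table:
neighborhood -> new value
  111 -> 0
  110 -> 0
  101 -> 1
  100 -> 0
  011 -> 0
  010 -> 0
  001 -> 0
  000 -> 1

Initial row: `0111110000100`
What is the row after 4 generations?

1111110000100

generation 1: 0000000110001
generation 2: 1111110000100
generation 3: 0000000110001  (repeats generation 1; period 2)
generation 4: 1111110000100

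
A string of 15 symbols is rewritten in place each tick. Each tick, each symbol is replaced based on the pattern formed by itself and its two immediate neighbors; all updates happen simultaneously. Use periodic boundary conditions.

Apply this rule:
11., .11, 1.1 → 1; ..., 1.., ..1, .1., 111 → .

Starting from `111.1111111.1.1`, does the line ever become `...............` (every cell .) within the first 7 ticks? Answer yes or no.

..111.....11.11
..1.1.....11111
...1......1...1
...............
all cells are . at tick 4

yes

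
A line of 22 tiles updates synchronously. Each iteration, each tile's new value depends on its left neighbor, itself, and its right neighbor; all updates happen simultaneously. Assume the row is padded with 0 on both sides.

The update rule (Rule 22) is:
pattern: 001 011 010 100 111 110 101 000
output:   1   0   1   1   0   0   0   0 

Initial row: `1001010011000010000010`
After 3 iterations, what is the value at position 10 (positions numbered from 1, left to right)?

iteration 1: 1111011100100111000111
iteration 2: 0000000011111000101000
iteration 3: 0000000100000101101100
position 10 holds 0

0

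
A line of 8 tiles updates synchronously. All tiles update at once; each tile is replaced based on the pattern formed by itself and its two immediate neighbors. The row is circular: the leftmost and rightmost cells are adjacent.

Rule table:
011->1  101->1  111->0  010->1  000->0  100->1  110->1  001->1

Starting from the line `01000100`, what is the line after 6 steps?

10111011

11101110
10111011
11101110  (repeats step 1; period 2)
step 6: 10111011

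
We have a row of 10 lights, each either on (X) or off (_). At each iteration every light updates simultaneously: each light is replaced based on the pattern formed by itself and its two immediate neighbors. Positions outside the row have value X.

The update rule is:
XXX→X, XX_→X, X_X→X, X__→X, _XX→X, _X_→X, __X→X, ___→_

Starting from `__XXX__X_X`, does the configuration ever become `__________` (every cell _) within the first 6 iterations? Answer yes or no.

iteration 1: XXXXXXXXXX
iteration 2: XXXXXXXXXX  (fixed point — unchanged through iteration 6)
iteration 6 is XXXXXXXXXX, still not uniform _

no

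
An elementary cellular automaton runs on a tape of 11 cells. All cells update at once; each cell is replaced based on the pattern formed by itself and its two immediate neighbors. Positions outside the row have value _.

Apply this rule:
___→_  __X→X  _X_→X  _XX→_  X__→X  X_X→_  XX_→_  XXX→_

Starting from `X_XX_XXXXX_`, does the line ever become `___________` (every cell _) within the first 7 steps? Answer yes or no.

yes

X_________X
XX_______XX
__X_____X__
_XXX___XXX_
X___X_X___X
XX_XX_XX_XX
___________
all cells are _ at step 7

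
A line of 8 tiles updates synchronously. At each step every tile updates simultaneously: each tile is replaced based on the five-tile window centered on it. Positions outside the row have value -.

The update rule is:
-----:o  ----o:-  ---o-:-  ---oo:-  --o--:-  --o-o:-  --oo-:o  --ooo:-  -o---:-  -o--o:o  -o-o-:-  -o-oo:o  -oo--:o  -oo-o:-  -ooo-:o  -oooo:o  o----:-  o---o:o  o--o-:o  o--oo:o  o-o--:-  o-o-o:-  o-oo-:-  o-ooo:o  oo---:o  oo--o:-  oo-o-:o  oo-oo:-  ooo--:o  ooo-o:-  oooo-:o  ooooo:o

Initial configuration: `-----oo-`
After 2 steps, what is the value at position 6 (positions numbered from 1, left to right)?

step 1: ooo--ooo
step 2: -oo-o-oo
position 6 holds -

-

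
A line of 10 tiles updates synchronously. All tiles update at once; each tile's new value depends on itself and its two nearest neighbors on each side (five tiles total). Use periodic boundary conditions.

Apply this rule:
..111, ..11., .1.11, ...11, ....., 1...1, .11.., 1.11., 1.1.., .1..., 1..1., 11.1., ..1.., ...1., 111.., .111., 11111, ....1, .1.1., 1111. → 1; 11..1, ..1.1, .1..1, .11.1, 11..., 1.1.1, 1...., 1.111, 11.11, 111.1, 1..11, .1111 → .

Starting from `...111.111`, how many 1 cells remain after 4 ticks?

7

.1111...11
...11.111.
.111...11.
.111.1111.
count of 1: 7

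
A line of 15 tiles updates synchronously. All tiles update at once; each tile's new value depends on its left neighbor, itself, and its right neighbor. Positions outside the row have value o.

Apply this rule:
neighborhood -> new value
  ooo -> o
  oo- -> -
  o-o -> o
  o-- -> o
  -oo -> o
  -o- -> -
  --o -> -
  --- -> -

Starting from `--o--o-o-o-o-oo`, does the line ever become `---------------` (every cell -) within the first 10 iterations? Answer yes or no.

iteration 1: o--o--o-o-o-ooo
iteration 2: -o--o--o-o-oooo
iteration 3: o-o--o--o-ooooo
iteration 4: -o-o--o--oooooo
iteration 5: o-o-o--o-oooooo
iteration 6: -o-o-o--ooooooo
iteration 7: o-o-o-o-ooooooo
iteration 8: -o-o-o-oooooooo
iteration 9: o-o-o-ooooooooo
iteration 10: -o-o-oooooooooo
iteration 10 is -o-o-oooooooooo, still not uniform -

no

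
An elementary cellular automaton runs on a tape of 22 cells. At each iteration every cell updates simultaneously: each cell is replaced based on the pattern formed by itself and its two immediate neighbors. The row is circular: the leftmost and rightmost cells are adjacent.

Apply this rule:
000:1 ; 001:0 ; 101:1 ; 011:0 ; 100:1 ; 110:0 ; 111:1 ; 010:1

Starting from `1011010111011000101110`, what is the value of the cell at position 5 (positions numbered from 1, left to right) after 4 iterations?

1

iteration 1: 1100111010100110110101
iteration 2: 1010010111110001001110
iteration 3: 1111011011101101100101
iteration 4: 1110100101010010010110
position 5 holds 1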